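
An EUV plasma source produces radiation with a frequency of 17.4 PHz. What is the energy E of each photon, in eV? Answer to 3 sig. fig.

72.0 eV

Take h = 6.62607015 × 10^-34 J·s, 1 eV = 1.602176634 × 10^-19 J.
Convert to SI: f = 17.4 PHz = 1.74 × 10^16 Hz.
The photon relation is E = hf, giving E = 1.153 × 10^-17 J.
Converting to eV: E = 71.96 eV ≈ 72.0 eV.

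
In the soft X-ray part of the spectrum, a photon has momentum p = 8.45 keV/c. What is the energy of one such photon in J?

(c = 2.99792458e8 m/s, 1 eV = 1.602176634e-19 J.)
In SI units: p = 8.45 keV/c = 4.5159e-24 kg·m/s.
Since E = pc for a photon, E = 1.354e-15 J.
So E ≈ 1.35e-15 J.

1.35e-15 J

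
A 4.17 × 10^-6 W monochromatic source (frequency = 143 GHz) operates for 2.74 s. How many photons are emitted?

1.21 × 10^17 photons

Total energy: E_total = P·t = 4.17 × 10^-6 × 2.74 = 1.143 × 10^-5 J.
Per-photon energy: E = 9.475 × 10^-23 J.
N = E_total / E_photon = 1.21 × 10^17.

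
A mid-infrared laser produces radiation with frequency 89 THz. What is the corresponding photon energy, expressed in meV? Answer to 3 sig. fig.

368 meV

Convert to SI: f = 89 THz = 8.9e13 Hz.
Apply E = hf: E = 5.897e-20 J.
Converting to meV: E = 368.1 meV ≈ 368 meV.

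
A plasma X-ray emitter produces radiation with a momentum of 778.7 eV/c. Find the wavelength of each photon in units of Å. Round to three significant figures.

(h = 6.62607015e-34 J·s, c = 2.99792458e8 m/s, 1 eV = 1.602176634e-19 J.)
First convert: p = 778.7 eV/c = 4.1616e-25 kg·m/s.
The photon relation is λ = h/p, giving λ = 1.592e-9 m.
Converting to Å: λ = 15.92 Å ≈ 15.9 Å.

15.9 Å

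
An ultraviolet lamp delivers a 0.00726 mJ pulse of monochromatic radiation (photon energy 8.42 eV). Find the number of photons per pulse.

5.38 × 10^12 photons

Per-photon energy: E = 1.349 × 10^-18 J (from energy = 8.42 eV).
N = E_total / E_photon = 7.26 × 10^-6 J / 1.349 × 10^-18 J = 5.38 × 10^12.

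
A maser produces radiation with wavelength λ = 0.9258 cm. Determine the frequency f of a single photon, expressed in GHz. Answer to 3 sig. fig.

32.4 GHz

In SI units: λ = 0.9258 cm = 0.009258 m.
Since f = c/λ for a photon, f = 3.238e10 Hz.
Converting to GHz: f = 32.38 GHz ≈ 32.4 GHz.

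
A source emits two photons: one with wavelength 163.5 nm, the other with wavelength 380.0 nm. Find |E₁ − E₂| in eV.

4.32 eV

Using E = hc/λ: E₁ = 1.2150·10^-18 J, E₂ = 5.2275·10^-19 J.
|ΔE| = |1.2150·10^-18 − 5.2275·10^-19| = 6.92·10^-19 J = 4.32 eV.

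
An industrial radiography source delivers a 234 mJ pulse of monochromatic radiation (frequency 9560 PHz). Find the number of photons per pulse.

3.69e13 photons

Per-photon energy: E = 6.335e-15 J (from frequency = 9560 PHz).
N = E_total / E_photon = 0.234 J / 6.335e-15 J = 3.69e13.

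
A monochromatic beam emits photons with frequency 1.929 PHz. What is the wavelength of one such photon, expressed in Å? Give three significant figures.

(c = 2.99792458 × 10^8 m/s.)
First convert: f = 1.929 PHz = 1.929 × 10^15 Hz.
For a photon λ = c/f, so λ = 1.554 × 10^-7 m.
Converting to Å: λ = 1554 Å ≈ 1550 Å.

1550 Å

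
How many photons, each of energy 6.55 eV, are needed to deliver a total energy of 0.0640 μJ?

Per-photon energy: E = 1.049·10^-18 J (from energy = 6.55 eV).
N = E_total / E_photon = 6.40·10^-8 J / 1.049·10^-18 J = 6.10·10^10.

6.10·10^10 photons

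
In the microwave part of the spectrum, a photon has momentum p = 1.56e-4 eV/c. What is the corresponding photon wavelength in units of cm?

Convert to SI: p = 1.56e-4 eV/c = 8.3371e-32 kg·m/s.
For a photon λ = h/p, so λ = 0.007948 m.
Converting to cm: λ = 0.7948 cm ≈ 0.795 cm.

0.795 cm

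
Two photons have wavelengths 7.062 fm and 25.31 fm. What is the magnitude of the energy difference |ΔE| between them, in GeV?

0.127 GeV

Using E = hc/λ: E₁ = 2.8129·10^-11 J, E₂ = 7.8485·10^-12 J.
|ΔE| = |2.8129·10^-11 − 7.8485·10^-12| = 2.03·10^-11 J = 0.127 GeV.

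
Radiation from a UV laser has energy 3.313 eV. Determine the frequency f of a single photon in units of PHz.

0.801 PHz

First convert: E = 3.313 eV = 5.3080 × 10^-19 J.
For a photon f = E/h, so f = 8.011 × 10^14 Hz.
Converting to PHz: f = 0.8011 PHz ≈ 0.801 PHz.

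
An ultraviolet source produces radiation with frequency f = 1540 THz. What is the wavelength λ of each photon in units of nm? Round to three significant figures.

195 nm

(c = 2.99792458 × 10^8 m/s.)
In SI units: f = 1540 THz = 1.54 × 10^15 Hz.
The photon relation is λ = c/f, giving λ = 1.947 × 10^-7 m.
Converting to nm: λ = 194.7 nm ≈ 195 nm.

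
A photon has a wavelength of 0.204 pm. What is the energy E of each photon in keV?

In SI units: λ = 0.204 pm = 2.04e-13 m.
Apply E = hc/λ: E = 9.737e-13 J.
Converting to keV: E = 6078 keV ≈ 6080 keV.

6080 keV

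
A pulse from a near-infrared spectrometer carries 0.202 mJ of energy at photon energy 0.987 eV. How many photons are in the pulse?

Per-photon energy: E = 1.581·10^-19 J (from energy = 0.987 eV).
N = E_total / E_photon = 2.02·10^-4 J / 1.581·10^-19 J = 1.28·10^15.

1.28·10^15 photons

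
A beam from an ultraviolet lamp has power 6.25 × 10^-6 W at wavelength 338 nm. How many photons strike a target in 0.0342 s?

3.64 × 10^11 photons

Total energy: E_total = P·t = 6.25 × 10^-6 × 0.0342 = 2.138 × 10^-7 J.
Per-photon energy: E = 5.877 × 10^-19 J.
N = E_total / E_photon = 3.64 × 10^11.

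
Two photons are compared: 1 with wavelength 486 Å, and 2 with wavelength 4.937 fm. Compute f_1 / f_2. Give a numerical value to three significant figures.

1.02e-7

f_1 = 6.169e15 Hz (from wavelength = 486 Å, via f = c/λ).
f_2 = 6.072e22 Hz (from wavelength = 4.937 fm, via f = c/λ).
Ratio = 6.169e15 / 6.072e22 = 1.02e-7.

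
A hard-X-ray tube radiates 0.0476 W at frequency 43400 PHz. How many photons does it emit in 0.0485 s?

8.03e10 photons

Total energy: E_total = P·t = 0.0476 × 0.0485 = 0.002309 J.
Per-photon energy: E = 2.876e-14 J.
N = E_total / E_photon = 8.03e10.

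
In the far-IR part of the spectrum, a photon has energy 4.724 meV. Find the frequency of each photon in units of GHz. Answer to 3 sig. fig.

1140 GHz

(h = 6.62607015 × 10^-34 J·s, 1 eV = 1.602176634 × 10^-19 J.)
In SI units: E = 4.724 meV = 7.5687 × 10^-22 J.
For a photon f = E/h, so f = 1.142 × 10^12 Hz.
Converting to GHz: f = 1142 GHz ≈ 1140 GHz.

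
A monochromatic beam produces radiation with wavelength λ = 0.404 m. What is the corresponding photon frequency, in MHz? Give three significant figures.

Use c = 2.99792458e8 m/s.
The photon relation is f = c/λ, giving f = 7.421e8 Hz.
Converting to MHz: f = 742.1 MHz ≈ 742 MHz.

742 MHz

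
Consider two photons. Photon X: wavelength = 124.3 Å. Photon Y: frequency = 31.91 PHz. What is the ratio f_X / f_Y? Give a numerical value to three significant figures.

f_X = 2.412 × 10^16 Hz (from wavelength = 124.3 Å, via f = c/λ).
f_Y = 3.191 × 10^16 Hz (from frequency = 31.91 PHz, via f given directly).
Ratio = 2.412 × 10^16 / 3.191 × 10^16 = 0.756.

0.756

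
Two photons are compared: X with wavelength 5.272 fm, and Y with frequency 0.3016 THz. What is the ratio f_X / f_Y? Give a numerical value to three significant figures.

1.89e11

f_X = 5.687e22 Hz (from wavelength = 5.272 fm, via f = c/λ).
f_Y = 3.016e11 Hz (from frequency = 0.3016 THz, via f given directly).
Ratio = 5.687e22 / 3.016e11 = 1.89e11.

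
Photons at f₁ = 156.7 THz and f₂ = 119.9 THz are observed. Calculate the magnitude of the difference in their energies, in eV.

0.152 eV

Using E = hf: E₁ = 1.0383e-19 J, E₂ = 7.9447e-20 J.
|ΔE| = |1.0383e-19 − 7.9447e-20| = 2.44e-20 J = 0.152 eV.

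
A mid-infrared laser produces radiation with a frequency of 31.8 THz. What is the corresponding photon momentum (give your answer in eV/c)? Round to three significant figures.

0.132 eV/c

(h = 6.62607015·10^-34 J·s, c = 2.99792458·10^8 m/s, 1 eV = 1.602176634·10^-19 J.)
In SI units: f = 31.8 THz = 3.18·10^13 Hz.
For a photon p = hf/c, so p = 7.028·10^-29 kg·m/s.
Converting to eV/c: p = 0.1315 eV/c ≈ 0.132 eV/c.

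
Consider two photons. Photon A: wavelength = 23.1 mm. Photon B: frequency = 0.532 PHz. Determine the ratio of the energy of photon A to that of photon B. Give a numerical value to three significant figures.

E_A = 8.599 × 10^-24 J (from wavelength = 23.1 mm, via E = hc/λ).
E_B = 3.525 × 10^-19 J (from frequency = 0.532 PHz, via E = hf).
Ratio = 8.599 × 10^-24 / 3.525 × 10^-19 = 2.44 × 10^-5.

2.44 × 10^-5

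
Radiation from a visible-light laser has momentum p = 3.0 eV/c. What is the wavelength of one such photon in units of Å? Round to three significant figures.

Take h = 6.62607015 × 10^-34 J·s, c = 2.99792458 × 10^8 m/s, 1 eV = 1.602176634 × 10^-19 J.
Convert to SI: p = 3.0 eV/c = 1.6033 × 10^-27 kg·m/s.
Apply λ = h/p: λ = 4.133 × 10^-7 m.
Converting to Å: λ = 4133 Å ≈ 4130 Å.

4130 Å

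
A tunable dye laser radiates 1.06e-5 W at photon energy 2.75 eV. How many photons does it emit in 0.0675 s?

Total energy: E_total = P·t = 1.06e-5 × 0.0675 = 7.155e-7 J.
Per-photon energy: E = 4.406e-19 J.
N = E_total / E_photon = 1.62e12.

1.62e12 photons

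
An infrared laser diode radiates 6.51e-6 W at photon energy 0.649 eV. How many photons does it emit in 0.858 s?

5.37e13 photons

Total energy: E_total = P·t = 6.51e-6 × 0.858 = 5.586e-6 J.
Per-photon energy: E = 1.040e-19 J.
N = E_total / E_photon = 5.37e13.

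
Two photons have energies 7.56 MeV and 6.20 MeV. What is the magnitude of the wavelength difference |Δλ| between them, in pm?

Using λ = hc/E: λ₁ = 1.640e-13 m, λ₂ = 2.000e-13 m.
|Δλ| = |1.640e-13 − 2.000e-13| = 3.60e-14 m = 0.0360 pm.

0.0360 pm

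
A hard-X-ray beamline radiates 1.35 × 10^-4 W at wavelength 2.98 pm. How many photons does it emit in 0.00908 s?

1.84 × 10^7 photons

Total energy: E_total = P·t = 1.35 × 10^-4 × 0.00908 = 1.226 × 10^-6 J.
Per-photon energy: E = 6.666 × 10^-14 J.
N = E_total / E_photon = 1.84 × 10^7.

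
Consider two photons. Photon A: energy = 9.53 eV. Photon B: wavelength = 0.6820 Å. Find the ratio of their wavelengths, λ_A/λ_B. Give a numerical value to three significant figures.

1910

λ_A = 1.301e-7 m (from energy = 9.53 eV, via λ = hc/E).
λ_B = 6.820e-11 m (from wavelength = 0.6820 Å, via λ given directly).
Ratio = 1.301e-7 / 6.820e-11 = 1910.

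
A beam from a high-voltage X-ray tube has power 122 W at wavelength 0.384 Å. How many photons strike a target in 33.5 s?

Total energy: E_total = P·t = 122 × 33.5 = 4087 J.
Per-photon energy: E = 5.173e-15 J.
N = E_total / E_photon = 7.90e17.

7.90e17 photons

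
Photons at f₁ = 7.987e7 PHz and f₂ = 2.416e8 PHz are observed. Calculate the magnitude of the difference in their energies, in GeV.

Using E = hf: E₁ = 5.2922e-11 J, E₂ = 1.6009e-10 J.
|ΔE| = |5.2922e-11 − 1.6009e-10| = 1.07e-10 J = 0.669 GeV.

0.669 GeV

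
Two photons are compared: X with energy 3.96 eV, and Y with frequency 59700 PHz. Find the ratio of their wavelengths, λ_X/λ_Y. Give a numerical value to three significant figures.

6.23 × 10^4

λ_X = 3.131 × 10^-7 m (from energy = 3.96 eV, via λ = hc/E).
λ_Y = 5.022 × 10^-12 m (from frequency = 59700 PHz, via λ = c/f).
Ratio = 3.131 × 10^-7 / 5.022 × 10^-12 = 6.23 × 10^4.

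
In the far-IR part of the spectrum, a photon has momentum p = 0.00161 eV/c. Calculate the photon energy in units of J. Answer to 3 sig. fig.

In SI units: p = 0.00161 eV/c = 8.6043e-31 kg·m/s.
For a photon E = pc, so E = 2.580e-22 J.
So E ≈ 2.58e-22 J.

2.58e-22 J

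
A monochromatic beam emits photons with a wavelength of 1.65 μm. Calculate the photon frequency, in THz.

182 THz

(c = 2.99792458e8 m/s.)
In SI units: λ = 1.65 μm = 1.65e-6 m.
For a photon f = c/λ, so f = 1.817e14 Hz.
Converting to THz: f = 181.7 THz ≈ 182 THz.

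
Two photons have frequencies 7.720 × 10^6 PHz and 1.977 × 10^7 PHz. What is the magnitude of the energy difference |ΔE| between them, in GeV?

0.0498 GeV

Using E = hf: E₁ = 5.1153 × 10^-12 J, E₂ = 1.3100 × 10^-11 J.
|ΔE| = |5.1153 × 10^-12 − 1.3100 × 10^-11| = 7.98 × 10^-12 J = 0.0498 GeV.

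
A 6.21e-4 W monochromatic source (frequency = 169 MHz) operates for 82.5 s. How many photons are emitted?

4.58e23 photons

Total energy: E_total = P·t = 6.21e-4 × 82.5 = 0.05123 J.
Per-photon energy: E = 1.120e-25 J.
N = E_total / E_photon = 4.58e23.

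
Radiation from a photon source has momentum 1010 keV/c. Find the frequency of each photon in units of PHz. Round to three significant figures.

Take h = 6.62607015 × 10^-34 J·s, c = 2.99792458 × 10^8 m/s, 1 eV = 1.602176634 × 10^-19 J.
First convert: p = 1010 keV/c = 5.3977 × 10^-22 kg·m/s.
Apply f = pc/h: f = 2.442 × 10^20 Hz.
Converting to PHz: f = 244200 PHz ≈ 2.44 × 10^5 PHz.

2.44 × 10^5 PHz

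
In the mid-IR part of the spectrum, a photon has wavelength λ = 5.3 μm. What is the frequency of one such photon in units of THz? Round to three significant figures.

Take c = 2.99792458 × 10^8 m/s.
In SI units: λ = 5.3 μm = 5.3 × 10^-6 m.
The photon relation is f = c/λ, giving f = 5.656 × 10^13 Hz.
Converting to THz: f = 56.56 THz ≈ 56.6 THz.

56.6 THz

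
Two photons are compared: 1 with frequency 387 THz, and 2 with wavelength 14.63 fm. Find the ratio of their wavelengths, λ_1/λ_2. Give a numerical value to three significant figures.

λ_1 = 7.747e-7 m (from frequency = 387 THz, via λ = c/f).
λ_2 = 1.463e-14 m (from wavelength = 14.63 fm, via λ given directly).
Ratio = 7.747e-7 / 1.463e-14 = 5.29e7.

5.29e7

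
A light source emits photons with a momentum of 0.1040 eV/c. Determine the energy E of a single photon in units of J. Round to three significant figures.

1.67 × 10^-20 J

Convert to SI: p = 0.1040 eV/c = 5.5581 × 10^-29 kg·m/s.
For a photon E = pc, so E = 1.666 × 10^-20 J.
So E ≈ 1.67 × 10^-20 J.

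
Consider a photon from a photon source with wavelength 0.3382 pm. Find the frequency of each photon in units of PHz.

8.86e5 PHz

Take c = 2.99792458e8 m/s.
Convert to SI: λ = 0.3382 pm = 3.382e-13 m.
For a photon f = c/λ, so f = 8.864e20 Hz.
Converting to PHz: f = 886400 PHz ≈ 8.86e5 PHz.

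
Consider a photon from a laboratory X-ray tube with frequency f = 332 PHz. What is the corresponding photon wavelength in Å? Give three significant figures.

In SI units: f = 332 PHz = 3.32 × 10^17 Hz.
The photon relation is λ = c/f, giving λ = 9.030 × 10^-10 m.
Converting to Å: λ = 9.030 Å ≈ 9.03 Å.

9.03 Å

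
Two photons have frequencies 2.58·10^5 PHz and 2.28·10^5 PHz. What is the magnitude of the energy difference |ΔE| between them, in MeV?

Using E = hf: E₁ = 1.710·10^-13 J, E₂ = 1.511·10^-13 J.
|ΔE| = |1.710·10^-13 − 1.511·10^-13| = 1.99·10^-14 J = 0.124 MeV.

0.124 MeV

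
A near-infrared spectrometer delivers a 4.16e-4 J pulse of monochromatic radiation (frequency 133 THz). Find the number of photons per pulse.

Per-photon energy: E = 8.813e-20 J (from frequency = 133 THz).
N = E_total / E_photon = 4.16e-4 J / 8.813e-20 J = 4.72e15.

4.72e15 photons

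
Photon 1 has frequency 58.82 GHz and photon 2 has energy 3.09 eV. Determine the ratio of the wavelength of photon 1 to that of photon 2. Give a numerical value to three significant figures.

λ_1 = 0.005097 m (from frequency = 58.82 GHz, via λ = c/f).
λ_2 = 4.012e-7 m (from energy = 3.09 eV, via λ = hc/E).
Ratio = 0.005097 / 4.012e-7 = 1.27e4.

1.27e4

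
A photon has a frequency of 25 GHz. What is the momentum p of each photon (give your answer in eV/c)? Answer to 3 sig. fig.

(h = 6.62607015 × 10^-34 J·s, c = 2.99792458 × 10^8 m/s, 1 eV = 1.602176634 × 10^-19 J.)
First convert: f = 25 GHz = 2.5 × 10^10 Hz.
The photon relation is p = hf/c, giving p = 5.526 × 10^-32 kg·m/s.
Converting to eV/c: p = 1.034 × 10^-4 eV/c ≈ 1.03 × 10^-4 eV/c.

1.03 × 10^-4 eV/c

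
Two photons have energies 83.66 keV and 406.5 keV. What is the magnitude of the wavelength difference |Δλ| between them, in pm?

Using λ = hc/E: λ₁ = 1.4820 × 10^-11 m, λ₂ = 3.0500 × 10^-12 m.
|Δλ| = |1.4820 × 10^-11 − 3.0500 × 10^-12| = 1.18 × 10^-11 m = 11.8 pm.

11.8 pm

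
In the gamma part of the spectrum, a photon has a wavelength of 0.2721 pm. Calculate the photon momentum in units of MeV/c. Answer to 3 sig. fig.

In SI units: λ = 0.2721 pm = 2.721·10^-13 m.
The photon relation is p = h/λ, giving p = 2.435·10^-21 kg·m/s.
Converting to MeV/c: p = 4.557 MeV/c ≈ 4.56 MeV/c.

4.56 MeV/c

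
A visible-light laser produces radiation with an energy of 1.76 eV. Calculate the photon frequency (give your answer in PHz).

Use h = 6.62607015e-34 J·s, 1 eV = 1.602176634e-19 J.
In SI units: E = 1.76 eV = 2.8198e-19 J.
Since f = E/h for a photon, f = 4.256e14 Hz.
Converting to PHz: f = 0.4256 PHz ≈ 0.426 PHz.

0.426 PHz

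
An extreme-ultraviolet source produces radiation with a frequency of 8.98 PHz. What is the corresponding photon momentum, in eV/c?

37.1 eV/c

Take h = 6.62607015 × 10^-34 J·s, c = 2.99792458 × 10^8 m/s, 1 eV = 1.602176634 × 10^-19 J.
Convert to SI: f = 8.98 PHz = 8.98 × 10^15 Hz.
Since p = hf/c for a photon, p = 1.985 × 10^-26 kg·m/s.
Converting to eV/c: p = 37.14 eV/c ≈ 37.1 eV/c.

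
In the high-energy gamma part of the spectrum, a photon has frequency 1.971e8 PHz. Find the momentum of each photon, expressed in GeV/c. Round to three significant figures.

0.815 GeV/c

Take h = 6.62607015e-34 J·s, c = 2.99792458e8 m/s, 1 eV = 1.602176634e-19 J.
First convert: f = 1.971e8 PHz = 1.971e23 Hz.
Apply p = hf/c: p = 4.356e-19 kg·m/s.
Converting to GeV/c: p = 0.8151 GeV/c ≈ 0.815 GeV/c.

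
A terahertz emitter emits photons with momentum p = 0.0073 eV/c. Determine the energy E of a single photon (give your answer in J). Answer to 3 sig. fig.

(c = 2.99792458 × 10^8 m/s, 1 eV = 1.602176634 × 10^-19 J.)
Convert to SI: p = 0.0073 eV/c = 3.9013 × 10^-30 kg·m/s.
For a photon E = pc, so E = 1.170 × 10^-21 J.
So E ≈ 1.17 × 10^-21 J.

1.17 × 10^-21 J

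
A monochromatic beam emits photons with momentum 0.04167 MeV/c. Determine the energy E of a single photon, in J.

Use c = 2.99792458·10^8 m/s, 1 eV = 1.602176634·10^-19 J.
In SI units: p = 0.04167 MeV/c = 2.2270·10^-23 kg·m/s.
For a photon E = pc, so E = 6.676·10^-15 J.
So E ≈ 6.68·10^-15 J.

6.68·10^-15 J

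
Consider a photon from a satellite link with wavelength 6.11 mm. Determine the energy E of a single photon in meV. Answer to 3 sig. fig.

Use h = 6.62607015e-34 J·s, c = 2.99792458e8 m/s, 1 eV = 1.602176634e-19 J.
Convert to SI: λ = 6.11 mm = 0.00611 m.
The photon relation is E = hc/λ, giving E = 3.251e-23 J.
Converting to meV: E = 0.2029 meV ≈ 0.203 meV.

0.203 meV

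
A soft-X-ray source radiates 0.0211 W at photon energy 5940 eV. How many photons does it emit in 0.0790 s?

1.75·10^12 photons

Total energy: E_total = P·t = 0.0211 × 0.0790 = 0.001667 J.
Per-photon energy: E = 9.517·10^-16 J.
N = E_total / E_photon = 1.75·10^12.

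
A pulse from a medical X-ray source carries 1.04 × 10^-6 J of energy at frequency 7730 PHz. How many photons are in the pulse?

2.03 × 10^8 photons

Per-photon energy: E = 5.122 × 10^-15 J (from frequency = 7730 PHz).
N = E_total / E_photon = 1.04 × 10^-6 J / 5.122 × 10^-15 J = 2.03 × 10^8.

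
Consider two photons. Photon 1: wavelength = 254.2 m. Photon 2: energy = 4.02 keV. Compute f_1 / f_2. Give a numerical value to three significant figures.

1.21e-12

f_1 = 1.179e6 Hz (from wavelength = 254.2 m, via f = c/λ).
f_2 = 9.720e17 Hz (from energy = 4.02 keV, via f = E/h).
Ratio = 1.179e6 / 9.720e17 = 1.21e-12.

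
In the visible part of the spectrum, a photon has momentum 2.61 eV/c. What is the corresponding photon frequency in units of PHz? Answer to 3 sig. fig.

0.631 PHz

First convert: p = 2.61 eV/c = 1.3949 × 10^-27 kg·m/s.
The photon relation is f = pc/h, giving f = 6.311 × 10^14 Hz.
Converting to PHz: f = 0.6311 PHz ≈ 0.631 PHz.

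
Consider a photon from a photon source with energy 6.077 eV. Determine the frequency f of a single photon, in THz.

Convert to SI: E = 6.077 eV = 9.7364e-19 J.
For a photon f = E/h, so f = 1.469e15 Hz.
Converting to THz: f = 1469 THz ≈ 1470 THz.

1470 THz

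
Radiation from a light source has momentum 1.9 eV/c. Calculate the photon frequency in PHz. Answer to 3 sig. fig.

Use h = 6.62607015e-34 J·s, c = 2.99792458e8 m/s, 1 eV = 1.602176634e-19 J.
In SI units: p = 1.9 eV/c = 1.0154e-27 kg·m/s.
The photon relation is f = pc/h, giving f = 4.594e14 Hz.
Converting to PHz: f = 0.4594 PHz ≈ 0.459 PHz.

0.459 PHz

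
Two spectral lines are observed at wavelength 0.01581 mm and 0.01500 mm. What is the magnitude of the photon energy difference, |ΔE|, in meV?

Using E = hc/λ: E₁ = 1.2564·10^-20 J, E₂ = 1.3243·10^-20 J.
|ΔE| = |1.2564·10^-20 − 1.3243·10^-20| = 6.78·10^-22 J = 4.23 meV.

4.23 meV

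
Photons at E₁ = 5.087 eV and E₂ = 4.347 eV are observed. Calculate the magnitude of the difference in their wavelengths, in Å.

415 Å

Using λ = hc/E: λ₁ = 2.4373e-7 m, λ₂ = 2.8522e-7 m.
|Δλ| = |2.4373e-7 − 2.8522e-7| = 4.15e-8 m = 415 Å.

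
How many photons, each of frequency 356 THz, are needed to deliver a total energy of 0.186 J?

Per-photon energy: E = 2.359 × 10^-19 J (from frequency = 356 THz).
N = E_total / E_photon = 0.186 J / 2.359 × 10^-19 J = 7.89 × 10^17.

7.89 × 10^17 photons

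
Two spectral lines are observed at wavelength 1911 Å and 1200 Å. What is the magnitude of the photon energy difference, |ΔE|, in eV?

3.84 eV

Using E = hc/λ: E₁ = 1.0395·10^-18 J, E₂ = 1.6554·10^-18 J.
|ΔE| = |1.0395·10^-18 − 1.6554·10^-18| = 6.16·10^-19 J = 3.84 eV.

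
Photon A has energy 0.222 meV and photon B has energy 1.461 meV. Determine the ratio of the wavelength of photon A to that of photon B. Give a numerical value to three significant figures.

6.58

λ_A = 0.005585 m (from energy = 0.222 meV, via λ = hc/E).
λ_B = 8.486 × 10^-4 m (from energy = 1.461 meV, via λ = hc/E).
Ratio = 0.005585 / 8.486 × 10^-4 = 6.58.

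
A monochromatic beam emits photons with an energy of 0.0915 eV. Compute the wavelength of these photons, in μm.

13.6 μm

(h = 6.62607015 × 10^-34 J·s, c = 2.99792458 × 10^8 m/s, 1 eV = 1.602176634 × 10^-19 J.)
First convert: E = 0.0915 eV = 1.4660 × 10^-20 J.
The photon relation is λ = hc/E, giving λ = 1.355 × 10^-5 m.
Converting to μm: λ = 13.55 μm ≈ 13.6 μm.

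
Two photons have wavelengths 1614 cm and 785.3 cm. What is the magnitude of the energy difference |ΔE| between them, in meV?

8.11e-5 meV

Using E = hc/λ: E₁ = 1.2308e-26 J, E₂ = 2.5295e-26 J.
|ΔE| = |1.2308e-26 − 2.5295e-26| = 1.30e-26 J = 8.11e-5 meV.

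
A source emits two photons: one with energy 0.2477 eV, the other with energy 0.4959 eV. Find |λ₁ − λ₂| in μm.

Using λ = hc/E: λ₁ = 5.0054e-6 m, λ₂ = 2.5002e-6 m.
|Δλ| = |5.0054e-6 − 2.5002e-6| = 2.51e-6 m = 2.51 μm.

2.51 μm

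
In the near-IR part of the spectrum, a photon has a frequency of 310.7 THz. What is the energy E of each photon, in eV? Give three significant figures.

1.28 eV

In SI units: f = 310.7 THz = 3.107·10^14 Hz.
Apply E = hf: E = 2.059·10^-19 J.
Converting to eV: E = 1.285 eV ≈ 1.28 eV.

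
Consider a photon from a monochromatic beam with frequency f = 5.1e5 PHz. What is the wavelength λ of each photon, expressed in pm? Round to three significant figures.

First convert: f = 5.1e5 PHz = 5.1e20 Hz.
Since λ = c/f for a photon, λ = 5.878e-13 m.
Converting to pm: λ = 0.5878 pm ≈ 0.588 pm.

0.588 pm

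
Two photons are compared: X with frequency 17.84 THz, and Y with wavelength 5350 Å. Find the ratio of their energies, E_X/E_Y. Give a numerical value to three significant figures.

E_X = 1.182e-20 J (from frequency = 17.84 THz, via E = hf).
E_Y = 3.713e-19 J (from wavelength = 5350 Å, via E = hc/λ).
Ratio = 1.182e-20 / 3.713e-19 = 0.0318.

0.0318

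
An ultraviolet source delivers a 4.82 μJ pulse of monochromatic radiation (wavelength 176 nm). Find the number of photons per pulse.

Per-photon energy: E = 1.129e-18 J (from wavelength = 176 nm).
N = E_total / E_photon = 4.82e-6 J / 1.129e-18 J = 4.27e12.

4.27e12 photons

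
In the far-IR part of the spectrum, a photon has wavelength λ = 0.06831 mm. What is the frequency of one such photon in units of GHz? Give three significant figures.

In SI units: λ = 0.06831 mm = 6.831e-5 m.
The photon relation is f = c/λ, giving f = 4.389e12 Hz.
Converting to GHz: f = 4389 GHz ≈ 4390 GHz.

4390 GHz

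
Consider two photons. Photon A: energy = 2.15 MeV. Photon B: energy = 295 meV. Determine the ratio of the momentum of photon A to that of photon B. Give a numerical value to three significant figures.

p_A = 1.149e-21 kg·m/s (from energy = 2.15 MeV, via p = E/c).
p_B = 1.577e-28 kg·m/s (from energy = 295 meV, via p = E/c).
Ratio = 1.149e-21 / 1.577e-28 = 7.29e6.

7.29e6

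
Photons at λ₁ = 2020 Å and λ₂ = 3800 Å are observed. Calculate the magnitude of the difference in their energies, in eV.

2.88 eV

Using E = hc/λ: E₁ = 9.834·10^-19 J, E₂ = 5.227·10^-19 J.
|ΔE| = |9.834·10^-19 − 5.227·10^-19| = 4.61·10^-19 J = 2.88 eV.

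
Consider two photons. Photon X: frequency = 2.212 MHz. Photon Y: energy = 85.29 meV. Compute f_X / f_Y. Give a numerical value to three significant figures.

1.07·10^-7

f_X = 2.212·10^6 Hz (from frequency = 2.212 MHz, via f given directly).
f_Y = 2.062·10^13 Hz (from energy = 85.29 meV, via f = E/h).
Ratio = 2.212·10^6 / 2.062·10^13 = 1.07·10^-7.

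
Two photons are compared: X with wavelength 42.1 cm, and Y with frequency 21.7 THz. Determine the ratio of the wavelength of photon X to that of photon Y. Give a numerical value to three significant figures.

3.05e4

λ_X = 0.4210 m (from wavelength = 42.1 cm, via λ given directly).
λ_Y = 1.382e-5 m (from frequency = 21.7 THz, via λ = c/f).
Ratio = 0.4210 / 1.382e-5 = 3.05e4.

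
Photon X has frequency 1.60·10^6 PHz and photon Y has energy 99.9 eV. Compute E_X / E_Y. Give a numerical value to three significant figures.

6.62·10^4

E_X = 1.060·10^-12 J (from frequency = 1.60·10^6 PHz, via E = hf).
E_Y = 1.601·10^-17 J (from energy = 99.9 eV, via E given directly).
Ratio = 1.060·10^-12 / 1.601·10^-17 = 6.62·10^4.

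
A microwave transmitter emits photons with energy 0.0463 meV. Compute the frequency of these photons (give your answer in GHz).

11.2 GHz

Convert to SI: E = 0.0463 meV = 7.4181·10^-24 J.
Apply f = E/h: f = 1.120·10^10 Hz.
Converting to GHz: f = 11.20 GHz ≈ 11.2 GHz.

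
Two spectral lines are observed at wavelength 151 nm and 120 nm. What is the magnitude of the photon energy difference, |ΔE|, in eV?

2.12 eV

Using E = hc/λ: E₁ = 1.316·10^-18 J, E₂ = 1.655·10^-18 J.
|ΔE| = |1.316·10^-18 − 1.655·10^-18| = 3.40·10^-19 J = 2.12 eV.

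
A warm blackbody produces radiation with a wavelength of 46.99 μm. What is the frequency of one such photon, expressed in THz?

6.38 THz

(c = 2.99792458 × 10^8 m/s.)
First convert: λ = 46.99 μm = 4.699 × 10^-5 m.
Since f = c/λ for a photon, f = 6.380 × 10^12 Hz.
Converting to THz: f = 6.380 THz ≈ 6.38 THz.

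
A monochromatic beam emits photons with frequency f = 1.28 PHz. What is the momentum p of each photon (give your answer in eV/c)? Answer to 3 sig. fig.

Convert to SI: f = 1.28 PHz = 1.28e15 Hz.
Since p = hf/c for a photon, p = 2.829e-27 kg·m/s.
Converting to eV/c: p = 5.294 eV/c ≈ 5.29 eV/c.

5.29 eV/c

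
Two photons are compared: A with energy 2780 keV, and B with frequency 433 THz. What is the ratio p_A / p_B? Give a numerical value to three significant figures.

p_A = 1.486 × 10^-21 kg·m/s (from energy = 2780 keV, via p = E/c).
p_B = 9.570 × 10^-28 kg·m/s (from frequency = 433 THz, via p = hf/c).
Ratio = 1.486 × 10^-21 / 9.570 × 10^-28 = 1.55 × 10^6.

1.55 × 10^6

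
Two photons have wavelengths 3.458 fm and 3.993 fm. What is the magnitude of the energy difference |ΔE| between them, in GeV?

Using E = hc/λ: E₁ = 5.7445e-11 J, E₂ = 4.9748e-11 J.
|ΔE| = |5.7445e-11 − 4.9748e-11| = 7.70e-12 J = 0.0480 GeV.

0.0480 GeV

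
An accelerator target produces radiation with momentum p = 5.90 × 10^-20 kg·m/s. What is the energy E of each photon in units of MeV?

The photon relation is E = pc, giving E = 1.769 × 10^-11 J.
Converting to MeV: E = 110.4 MeV ≈ 110 MeV.

110 MeV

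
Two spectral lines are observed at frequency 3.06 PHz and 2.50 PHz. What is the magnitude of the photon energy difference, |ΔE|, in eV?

Using E = hf: E₁ = 2.028 × 10^-18 J, E₂ = 1.657 × 10^-18 J.
|ΔE| = |2.028 × 10^-18 − 1.657 × 10^-18| = 3.71 × 10^-19 J = 2.32 eV.

2.32 eV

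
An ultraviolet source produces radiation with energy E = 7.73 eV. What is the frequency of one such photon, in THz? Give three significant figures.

First convert: E = 7.73 eV = 1.2385e-18 J.
Since f = E/h for a photon, f = 1.869e15 Hz.
Converting to THz: f = 1869 THz ≈ 1870 THz.

1870 THz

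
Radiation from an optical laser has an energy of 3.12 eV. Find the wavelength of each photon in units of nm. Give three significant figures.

397 nm

(h = 6.62607015e-34 J·s, c = 2.99792458e8 m/s, 1 eV = 1.602176634e-19 J.)
First convert: E = 3.12 eV = 4.9988e-19 J.
The photon relation is λ = hc/E, giving λ = 3.974e-7 m.
Converting to nm: λ = 397.4 nm ≈ 397 nm.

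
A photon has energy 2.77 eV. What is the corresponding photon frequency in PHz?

Use h = 6.62607015 × 10^-34 J·s, 1 eV = 1.602176634 × 10^-19 J.
First convert: E = 2.77 eV = 4.4380 × 10^-19 J.
Since f = E/h for a photon, f = 6.698 × 10^14 Hz.
Converting to PHz: f = 0.6698 PHz ≈ 0.670 PHz.

0.670 PHz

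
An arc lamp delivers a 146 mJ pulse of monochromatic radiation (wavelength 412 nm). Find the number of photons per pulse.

3.03e17 photons

Per-photon energy: E = 4.821e-19 J (from wavelength = 412 nm).
N = E_total / E_photon = 0.146 J / 4.821e-19 J = 3.03e17.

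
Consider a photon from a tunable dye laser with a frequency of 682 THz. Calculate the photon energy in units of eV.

Convert to SI: f = 682 THz = 6.82 × 10^14 Hz.
Apply E = hf: E = 4.519 × 10^-19 J.
Converting to eV: E = 2.821 eV ≈ 2.82 eV.

2.82 eV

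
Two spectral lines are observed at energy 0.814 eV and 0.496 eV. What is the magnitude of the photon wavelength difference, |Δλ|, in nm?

Using λ = hc/E: λ₁ = 1.523e-6 m, λ₂ = 2.500e-6 m.
|Δλ| = |1.523e-6 − 2.500e-6| = 9.77e-7 m = 977 nm.

977 nm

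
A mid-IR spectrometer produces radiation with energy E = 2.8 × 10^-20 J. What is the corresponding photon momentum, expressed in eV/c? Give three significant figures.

Use c = 2.99792458 × 10^8 m/s, 1 eV = 1.602176634 × 10^-19 J.
For a photon p = E/c, so p = 9.340 × 10^-29 kg·m/s.
Converting to eV/c: p = 0.1748 eV/c ≈ 0.175 eV/c.

0.175 eV/c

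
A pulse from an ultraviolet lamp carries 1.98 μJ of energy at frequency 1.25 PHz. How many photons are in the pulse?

Per-photon energy: E = 8.283·10^-19 J (from frequency = 1.25 PHz).
N = E_total / E_photon = 1.98·10^-6 J / 8.283·10^-19 J = 2.39·10^12.

2.39·10^12 photons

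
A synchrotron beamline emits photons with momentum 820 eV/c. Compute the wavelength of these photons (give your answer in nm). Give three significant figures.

1.51 nm

(h = 6.62607015e-34 J·s, c = 2.99792458e8 m/s, 1 eV = 1.602176634e-19 J.)
In SI units: p = 820 eV/c = 4.3823e-25 kg·m/s.
For a photon λ = h/p, so λ = 1.512e-9 m.
Converting to nm: λ = 1.512 nm ≈ 1.51 nm.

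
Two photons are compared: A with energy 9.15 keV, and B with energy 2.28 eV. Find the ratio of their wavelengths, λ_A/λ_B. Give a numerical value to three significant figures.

λ_A = 1.355 × 10^-10 m (from energy = 9.15 keV, via λ = hc/E).
λ_B = 5.438 × 10^-7 m (from energy = 2.28 eV, via λ = hc/E).
Ratio = 1.355 × 10^-10 / 5.438 × 10^-7 = 2.49 × 10^-4.

2.49 × 10^-4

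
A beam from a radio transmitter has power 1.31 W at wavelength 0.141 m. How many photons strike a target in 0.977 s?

Total energy: E_total = P·t = 1.31 × 0.977 = 1.280 J.
Per-photon energy: E = 1.409 × 10^-24 J.
N = E_total / E_photon = 9.08 × 10^23.

9.08 × 10^23 photons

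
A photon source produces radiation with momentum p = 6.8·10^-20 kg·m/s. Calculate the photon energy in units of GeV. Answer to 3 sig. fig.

Use c = 2.99792458·10^8 m/s, 1 eV = 1.602176634·10^-19 J.
The photon relation is E = pc, giving E = 2.039·10^-11 J.
Converting to GeV: E = 0.1272 GeV ≈ 0.127 GeV.

0.127 GeV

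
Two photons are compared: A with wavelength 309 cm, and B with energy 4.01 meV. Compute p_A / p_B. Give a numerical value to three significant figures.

1.00e-4

p_A = 2.144e-34 kg·m/s (from wavelength = 309 cm, via p = h/λ).
p_B = 2.143e-30 kg·m/s (from energy = 4.01 meV, via p = E/c).
Ratio = 2.144e-34 / 2.143e-30 = 1.00e-4.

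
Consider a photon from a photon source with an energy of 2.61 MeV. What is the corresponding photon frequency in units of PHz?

6.31e5 PHz

In SI units: E = 2.61 MeV = 4.1817e-13 J.
The photon relation is f = E/h, giving f = 6.311e20 Hz.
Converting to PHz: f = 631100 PHz ≈ 6.31e5 PHz.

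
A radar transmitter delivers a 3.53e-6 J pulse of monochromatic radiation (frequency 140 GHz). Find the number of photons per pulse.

3.81e16 photons

Per-photon energy: E = 9.276e-23 J (from frequency = 140 GHz).
N = E_total / E_photon = 3.53e-6 J / 9.276e-23 J = 3.81e16.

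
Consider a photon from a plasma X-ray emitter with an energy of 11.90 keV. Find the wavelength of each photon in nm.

0.104 nm

Take h = 6.62607015e-34 J·s, c = 2.99792458e8 m/s, 1 eV = 1.602176634e-19 J.
In SI units: E = 11.90 keV = 1.9066e-15 J.
Since λ = hc/E for a photon, λ = 1.042e-10 m.
Converting to nm: λ = 0.1042 nm ≈ 0.104 nm.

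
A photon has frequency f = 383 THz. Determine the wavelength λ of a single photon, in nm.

783 nm

Convert to SI: f = 383 THz = 3.83e14 Hz.
For a photon λ = c/f, so λ = 7.827e-7 m.
Converting to nm: λ = 782.7 nm ≈ 783 nm.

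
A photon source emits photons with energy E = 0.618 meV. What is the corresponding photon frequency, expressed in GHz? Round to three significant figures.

149 GHz

Use h = 6.62607015·10^-34 J·s, 1 eV = 1.602176634·10^-19 J.
In SI units: E = 0.618 meV = 9.9015·10^-23 J.
For a photon f = E/h, so f = 1.494·10^11 Hz.
Converting to GHz: f = 149.4 GHz ≈ 149 GHz.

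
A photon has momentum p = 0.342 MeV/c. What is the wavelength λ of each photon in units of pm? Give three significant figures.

3.63 pm

Take h = 6.62607015e-34 J·s, c = 2.99792458e8 m/s, 1 eV = 1.602176634e-19 J.
First convert: p = 0.342 MeV/c = 1.8277e-22 kg·m/s.
The photon relation is λ = h/p, giving λ = 3.625e-12 m.
Converting to pm: λ = 3.625 pm ≈ 3.63 pm.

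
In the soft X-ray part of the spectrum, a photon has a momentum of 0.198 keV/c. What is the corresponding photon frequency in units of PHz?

Convert to SI: p = 0.198 keV/c = 1.0582e-25 kg·m/s.
For a photon f = pc/h, so f = 4.788e16 Hz.
Converting to PHz: f = 47.88 PHz ≈ 47.9 PHz.

47.9 PHz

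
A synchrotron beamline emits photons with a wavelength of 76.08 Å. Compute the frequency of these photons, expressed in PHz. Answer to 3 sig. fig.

39.4 PHz

(c = 2.99792458·10^8 m/s.)
In SI units: λ = 76.08 Å = 7.608·10^-9 m.
The photon relation is f = c/λ, giving f = 3.940·10^16 Hz.
Converting to PHz: f = 39.40 PHz ≈ 39.4 PHz.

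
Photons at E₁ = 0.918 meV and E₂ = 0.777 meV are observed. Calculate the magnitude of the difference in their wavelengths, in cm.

0.0245 cm

Using λ = hc/E: λ₁ = 0.001351 m, λ₂ = 0.001596 m.
|Δλ| = |0.001351 − 0.001596| = 2.45e-4 m = 0.0245 cm.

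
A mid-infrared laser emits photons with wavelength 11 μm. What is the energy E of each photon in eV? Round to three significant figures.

0.113 eV

In SI units: λ = 11 μm = 1.1e-5 m.
The photon relation is E = hc/λ, giving E = 1.806e-20 J.
Converting to eV: E = 0.1127 eV ≈ 0.113 eV.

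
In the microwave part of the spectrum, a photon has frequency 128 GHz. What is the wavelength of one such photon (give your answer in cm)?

(c = 2.99792458e8 m/s.)
First convert: f = 128 GHz = 1.28e11 Hz.
The photon relation is λ = c/f, giving λ = 0.002342 m.
Converting to cm: λ = 0.2342 cm ≈ 0.234 cm.

0.234 cm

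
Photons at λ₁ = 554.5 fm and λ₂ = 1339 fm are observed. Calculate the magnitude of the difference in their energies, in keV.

Using E = hc/λ: E₁ = 3.5824 × 10^-13 J, E₂ = 1.4835 × 10^-13 J.
|ΔE| = |3.5824 × 10^-13 − 1.4835 × 10^-13| = 2.10 × 10^-13 J = 1310 keV.

1310 keV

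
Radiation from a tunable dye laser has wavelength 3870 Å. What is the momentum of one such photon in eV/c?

Convert to SI: λ = 3870 Å = 3.87 × 10^-7 m.
Apply p = h/λ: p = 1.712 × 10^-27 kg·m/s.
Converting to eV/c: p = 3.204 eV/c ≈ 3.20 eV/c.

3.20 eV/c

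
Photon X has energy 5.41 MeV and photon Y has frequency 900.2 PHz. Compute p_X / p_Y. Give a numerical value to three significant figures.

p_X = 2.891e-21 kg·m/s (from energy = 5.41 MeV, via p = E/c).
p_Y = 1.990e-24 kg·m/s (from frequency = 900.2 PHz, via p = hf/c).
Ratio = 2.891e-21 / 1.990e-24 = 1450.

1450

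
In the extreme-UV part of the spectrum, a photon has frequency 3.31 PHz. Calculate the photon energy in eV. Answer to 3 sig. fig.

13.7 eV

Take h = 6.62607015 × 10^-34 J·s, 1 eV = 1.602176634 × 10^-19 J.
Convert to SI: f = 3.31 PHz = 3.31 × 10^15 Hz.
Since E = hf for a photon, E = 2.193 × 10^-18 J.
Converting to eV: E = 13.69 eV ≈ 13.7 eV.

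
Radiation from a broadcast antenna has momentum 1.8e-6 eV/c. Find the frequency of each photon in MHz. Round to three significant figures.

(h = 6.62607015e-34 J·s, c = 2.99792458e8 m/s, 1 eV = 1.602176634e-19 J.)
In SI units: p = 1.8e-6 eV/c = 9.6197e-34 kg·m/s.
Apply f = pc/h: f = 4.352e8 Hz.
Converting to MHz: f = 435.2 MHz ≈ 435 MHz.

435 MHz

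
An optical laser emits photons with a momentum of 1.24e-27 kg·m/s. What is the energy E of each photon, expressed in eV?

Since E = pc for a photon, E = 3.717e-19 J.
Converting to eV: E = 2.320 eV ≈ 2.32 eV.

2.32 eV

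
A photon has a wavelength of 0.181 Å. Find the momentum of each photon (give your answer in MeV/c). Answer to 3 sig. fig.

0.0685 MeV/c

In SI units: λ = 0.181 Å = 1.81e-11 m.
The photon relation is p = h/λ, giving p = 3.661e-23 kg·m/s.
Converting to MeV/c: p = 0.06850 MeV/c ≈ 0.0685 MeV/c.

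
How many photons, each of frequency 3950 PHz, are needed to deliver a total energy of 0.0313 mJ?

Per-photon energy: E = 2.617·10^-15 J (from frequency = 3950 PHz).
N = E_total / E_photon = 3.13·10^-5 J / 2.617·10^-15 J = 1.20·10^10.

1.20·10^10 photons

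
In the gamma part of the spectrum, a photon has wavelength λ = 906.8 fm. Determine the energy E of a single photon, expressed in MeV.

(h = 6.62607015 × 10^-34 J·s, c = 2.99792458 × 10^8 m/s, 1 eV = 1.602176634 × 10^-19 J.)
First convert: λ = 906.8 fm = 9.068 × 10^-13 m.
The photon relation is E = hc/λ, giving E = 2.191 × 10^-13 J.
Converting to MeV: E = 1.367 MeV ≈ 1.37 MeV.

1.37 MeV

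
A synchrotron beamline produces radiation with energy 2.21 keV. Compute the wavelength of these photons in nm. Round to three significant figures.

(h = 6.62607015 × 10^-34 J·s, c = 2.99792458 × 10^8 m/s, 1 eV = 1.602176634 × 10^-19 J.)
First convert: E = 2.21 keV = 3.5408 × 10^-16 J.
Since λ = hc/E for a photon, λ = 5.610 × 10^-10 m.
Converting to nm: λ = 0.5610 nm ≈ 0.561 nm.

0.561 nm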